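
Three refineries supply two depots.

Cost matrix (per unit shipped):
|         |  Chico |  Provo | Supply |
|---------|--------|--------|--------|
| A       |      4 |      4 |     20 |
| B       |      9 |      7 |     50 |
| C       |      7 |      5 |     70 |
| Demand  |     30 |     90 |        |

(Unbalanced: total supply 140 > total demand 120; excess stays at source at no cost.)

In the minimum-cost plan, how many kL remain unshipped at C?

0

An optimal plan:
  A->Chico: 20 × 4 = 80
  B->Chico: 10 × 9 = 90
  B->Provo: 20 × 7 = 140
  C->Provo: 70 × 5 = 350
Total cost = 660.
C ships 70 of its 70, leaving 0.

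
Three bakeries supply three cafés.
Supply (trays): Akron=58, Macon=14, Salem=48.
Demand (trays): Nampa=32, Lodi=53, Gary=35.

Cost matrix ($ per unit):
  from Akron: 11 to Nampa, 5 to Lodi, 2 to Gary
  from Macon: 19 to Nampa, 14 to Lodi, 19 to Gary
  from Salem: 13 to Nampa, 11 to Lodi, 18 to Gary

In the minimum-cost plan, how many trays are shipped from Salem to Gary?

0

The minimum-cost plan:
  Akron->Lodi: 23 trays
  Akron->Gary: 35 trays
  Macon->Lodi: 14 trays
  Salem->Nampa: 32 trays
  Salem->Lodi: 16 trays
Total cost = $973.
The route Salem→Gary is not used.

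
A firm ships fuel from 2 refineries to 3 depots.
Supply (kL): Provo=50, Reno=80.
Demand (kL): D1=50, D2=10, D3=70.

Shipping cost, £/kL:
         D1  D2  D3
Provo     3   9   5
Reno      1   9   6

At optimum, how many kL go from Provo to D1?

0

The minimum-cost plan:
  Provo to D3: 50 × £5 = £250
  Reno to D1: 50 × £1 = £50
  Reno to D2: 10 × £9 = £90
  Reno to D3: 20 × £6 = £120
Total cost = £510.
The route Provo→D1 is not used.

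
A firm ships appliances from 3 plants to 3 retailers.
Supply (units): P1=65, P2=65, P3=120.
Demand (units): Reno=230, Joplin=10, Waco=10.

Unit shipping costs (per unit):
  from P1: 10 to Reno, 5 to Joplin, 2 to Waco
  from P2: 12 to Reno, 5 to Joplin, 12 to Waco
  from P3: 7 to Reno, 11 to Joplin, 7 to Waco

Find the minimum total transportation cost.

An optimal shipping plan:
  P1 to Reno: 55 units
  P1 to Waco: 10 units
  P2 to Reno: 55 units
  P2 to Joplin: 10 units
  P3 to Reno: 120 units
Total cost = 2120.

2120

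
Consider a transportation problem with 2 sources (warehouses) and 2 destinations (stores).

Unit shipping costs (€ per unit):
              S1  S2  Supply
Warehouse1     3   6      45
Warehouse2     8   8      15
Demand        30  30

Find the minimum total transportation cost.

300

Optimal allocation:
  Warehouse1 to S1: 30 × €3 = €90
  Warehouse1 to S2: 15 × €6 = €90
  Warehouse2 to S2: 15 × €8 = €120
Total = 90 + 90 + 120 = €300.
(Supply check: Warehouse1 ships 45; Warehouse2 ships 15.)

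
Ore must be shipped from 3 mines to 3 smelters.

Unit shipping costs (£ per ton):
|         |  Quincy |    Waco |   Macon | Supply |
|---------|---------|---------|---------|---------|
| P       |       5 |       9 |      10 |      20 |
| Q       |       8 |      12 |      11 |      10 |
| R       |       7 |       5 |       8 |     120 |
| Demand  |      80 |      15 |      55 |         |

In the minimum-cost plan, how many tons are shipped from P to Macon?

0

Optimal shipments:
  P to Quincy: 20 × £5 = £100
  Q to Quincy: 10 × £8 = £80
  R to Quincy: 50 × £7 = £350
  R to Waco: 15 × £5 = £75
  R to Macon: 55 × £8 = £440
Total cost = £1045.
The route P→Macon is not used.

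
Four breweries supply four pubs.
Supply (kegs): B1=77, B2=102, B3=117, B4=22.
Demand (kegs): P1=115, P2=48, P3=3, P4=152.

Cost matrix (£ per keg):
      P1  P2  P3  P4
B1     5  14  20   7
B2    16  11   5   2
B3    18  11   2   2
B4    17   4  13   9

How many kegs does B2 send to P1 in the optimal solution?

38

The minimum-cost plan:
  B1->P1: 77 × £5 = £385
  B2->P1: 38 × £16 = £608
  B2->P4: 64 × £2 = £128
  B3->P2: 26 × £11 = £286
  B3->P3: 3 × £2 = £6
  B3->P4: 88 × £2 = £176
  B4->P2: 22 × £4 = £88
Total cost = £1677.
So B2→P1 carries 38 kegs.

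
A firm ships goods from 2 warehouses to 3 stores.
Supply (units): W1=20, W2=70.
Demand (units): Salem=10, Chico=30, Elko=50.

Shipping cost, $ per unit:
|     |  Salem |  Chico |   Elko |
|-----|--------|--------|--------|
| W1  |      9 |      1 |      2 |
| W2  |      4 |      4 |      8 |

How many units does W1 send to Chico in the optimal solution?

Optimal shipments:
  W1–Elko: 20 units
  W2–Salem: 10 units
  W2–Chico: 30 units
  W2–Elko: 30 units
Total cost = $440.
The route W1→Chico is not used.

0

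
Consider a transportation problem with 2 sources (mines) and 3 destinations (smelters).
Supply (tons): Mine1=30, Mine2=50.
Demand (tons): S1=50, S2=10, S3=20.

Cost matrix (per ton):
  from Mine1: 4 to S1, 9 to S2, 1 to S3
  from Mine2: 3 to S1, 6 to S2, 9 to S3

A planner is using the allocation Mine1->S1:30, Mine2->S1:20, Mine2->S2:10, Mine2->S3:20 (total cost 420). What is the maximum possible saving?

Current plan cost = 30·4 + 20·3 + 10·6 + 20·9 = 420.
Optimal plan:
  Mine1 to S1: 10 × 4 = 40
  Mine1 to S3: 20 × 1 = 20
  Mine2 to S1: 40 × 3 = 120
  Mine2 to S2: 10 × 6 = 60
Optimal cost = 240.
Saving = 420 − 240 = 180.

180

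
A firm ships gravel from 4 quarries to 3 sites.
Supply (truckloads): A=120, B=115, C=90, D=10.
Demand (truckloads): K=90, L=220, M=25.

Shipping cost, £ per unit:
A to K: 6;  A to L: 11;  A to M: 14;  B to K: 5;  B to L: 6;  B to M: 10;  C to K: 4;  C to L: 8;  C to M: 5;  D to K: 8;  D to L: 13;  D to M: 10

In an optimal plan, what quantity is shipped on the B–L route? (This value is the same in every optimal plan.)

115

The minimum-cost plan:
  A->K: 80 × £6 = £480
  A->L: 40 × £11 = £440
  B->L: 115 × £6 = £690
  C->L: 65 × £8 = £520
  C->M: 25 × £5 = £125
  D->K: 10 × £8 = £80
Total cost = £2335.
So B→L carries 115 truckloads.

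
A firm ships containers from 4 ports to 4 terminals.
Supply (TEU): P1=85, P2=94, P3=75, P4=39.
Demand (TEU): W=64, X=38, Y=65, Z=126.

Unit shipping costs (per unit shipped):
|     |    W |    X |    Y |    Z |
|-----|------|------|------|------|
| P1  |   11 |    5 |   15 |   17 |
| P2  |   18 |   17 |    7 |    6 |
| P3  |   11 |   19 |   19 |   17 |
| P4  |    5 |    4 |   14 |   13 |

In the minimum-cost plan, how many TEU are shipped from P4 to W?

Optimal shipments:
  P1→X: 38 × 5 = 190
  P1→Y: 47 × 15 = 705
  P2→Y: 18 × 7 = 126
  P2→Z: 76 × 6 = 456
  P3→W: 25 × 11 = 275
  P3→Z: 50 × 17 = 850
  P4→W: 39 × 5 = 195
Total cost = 2797.
So P4→W carries 39 TEU.

39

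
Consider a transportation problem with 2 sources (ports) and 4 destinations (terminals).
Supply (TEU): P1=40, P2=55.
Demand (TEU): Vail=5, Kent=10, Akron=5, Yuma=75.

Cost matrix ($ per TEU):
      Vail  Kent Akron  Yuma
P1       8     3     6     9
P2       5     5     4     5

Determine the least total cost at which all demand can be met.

Optimal allocation:
  P1→Vail: 5 TEU
  P1→Kent: 10 TEU
  P1→Akron: 5 TEU
  P1→Yuma: 20 TEU
  P2→Yuma: 55 TEU
Total cost = $555.
(Supply check: P1 ships 40; P2 ships 55.)

555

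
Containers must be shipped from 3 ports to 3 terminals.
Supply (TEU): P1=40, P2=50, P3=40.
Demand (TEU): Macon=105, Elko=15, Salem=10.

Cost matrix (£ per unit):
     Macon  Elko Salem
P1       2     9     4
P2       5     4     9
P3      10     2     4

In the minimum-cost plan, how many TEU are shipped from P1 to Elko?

0

Optimal shipments:
  P1 to Macon: 40 × £2 = £80
  P2 to Macon: 50 × £5 = £250
  P3 to Macon: 15 × £10 = £150
  P3 to Elko: 15 × £2 = £30
  P3 to Salem: 10 × £4 = £40
Total cost = £550.
The route P1→Elko is not used.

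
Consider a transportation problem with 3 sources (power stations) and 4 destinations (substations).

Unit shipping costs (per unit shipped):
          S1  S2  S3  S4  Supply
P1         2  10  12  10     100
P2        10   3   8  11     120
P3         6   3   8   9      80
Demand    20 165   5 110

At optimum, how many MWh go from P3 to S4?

Optimal shipments:
  P1->S1: 20 × 2 = 40
  P1->S4: 80 × 10 = 800
  P2->S2: 120 × 3 = 360
  P3->S2: 45 × 3 = 135
  P3->S3: 5 × 8 = 40
  P3->S4: 30 × 9 = 270
Total cost = 1645.
So P3→S4 carries 30 MWh.

30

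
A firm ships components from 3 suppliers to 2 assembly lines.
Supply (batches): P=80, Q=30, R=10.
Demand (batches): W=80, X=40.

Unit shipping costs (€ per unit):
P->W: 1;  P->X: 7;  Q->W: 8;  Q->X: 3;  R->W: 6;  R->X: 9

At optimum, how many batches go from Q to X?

30

Optimal shipments:
  P to W: 80 × €1 = €80
  Q to X: 30 × €3 = €90
  R to X: 10 × €9 = €90
Total cost = €260.
So Q→X carries 30 batches.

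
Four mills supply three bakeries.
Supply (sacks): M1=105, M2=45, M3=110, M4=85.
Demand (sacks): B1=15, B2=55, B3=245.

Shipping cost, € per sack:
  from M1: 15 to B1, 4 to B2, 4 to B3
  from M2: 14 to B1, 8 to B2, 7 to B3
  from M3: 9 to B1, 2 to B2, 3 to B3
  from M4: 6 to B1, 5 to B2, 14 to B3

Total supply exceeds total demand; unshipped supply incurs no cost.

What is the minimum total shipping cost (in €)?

One minimum-cost allocation:
  M1->B3: 105 × €4 = €420
  M2->B3: 30 × €7 = €210
  M3->B3: 110 × €3 = €330
  M4->B1: 15 × €6 = €90
  M4->B2: 55 × €5 = €275
Total = 420 + 210 + 330 + 90 + 275 = €1325.

1325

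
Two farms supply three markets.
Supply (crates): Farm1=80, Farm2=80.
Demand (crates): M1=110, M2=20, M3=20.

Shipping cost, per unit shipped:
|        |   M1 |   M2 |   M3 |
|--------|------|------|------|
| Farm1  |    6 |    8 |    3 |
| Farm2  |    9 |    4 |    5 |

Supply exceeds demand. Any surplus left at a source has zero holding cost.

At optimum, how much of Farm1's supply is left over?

An optimal plan:
  Farm1 to M1: 80 × 6 = 480
  Farm2 to M1: 30 × 9 = 270
  Farm2 to M2: 20 × 4 = 80
  Farm2 to M3: 20 × 5 = 100
Total cost = 930.
Farm1 ships 80 of its 80, leaving 0.

0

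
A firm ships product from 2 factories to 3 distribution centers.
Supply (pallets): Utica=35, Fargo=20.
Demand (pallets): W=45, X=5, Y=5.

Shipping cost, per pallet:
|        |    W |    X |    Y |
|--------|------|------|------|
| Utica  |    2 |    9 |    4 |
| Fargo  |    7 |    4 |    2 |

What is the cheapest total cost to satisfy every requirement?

170

One minimum-cost allocation:
  Utica–W: 35 × 2 = 70
  Fargo–W: 10 × 7 = 70
  Fargo–X: 5 × 4 = 20
  Fargo–Y: 5 × 2 = 10
Total = 70 + 70 + 20 + 10 = 170.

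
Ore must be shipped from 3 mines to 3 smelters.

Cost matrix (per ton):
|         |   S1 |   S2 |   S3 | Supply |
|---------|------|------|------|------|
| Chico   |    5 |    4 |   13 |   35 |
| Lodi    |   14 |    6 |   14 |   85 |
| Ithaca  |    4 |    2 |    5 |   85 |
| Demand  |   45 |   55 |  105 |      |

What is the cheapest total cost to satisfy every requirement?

1340

One minimum-cost allocation:
  Chico–S1: 35 tons
  Lodi–S2: 55 tons
  Lodi–S3: 30 tons
  Ithaca–S1: 10 tons
  Ithaca–S3: 75 tons
Total cost = 1340.
(Supply check: Chico ships 35; Lodi ships 85; Ithaca ships 85.)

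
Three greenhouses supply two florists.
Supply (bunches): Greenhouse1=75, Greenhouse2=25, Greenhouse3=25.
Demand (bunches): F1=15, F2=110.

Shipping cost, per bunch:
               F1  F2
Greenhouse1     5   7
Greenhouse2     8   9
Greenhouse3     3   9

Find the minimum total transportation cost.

885

A cheapest plan:
  Greenhouse1 to F2: 75 × 7 = 525
  Greenhouse2 to F2: 25 × 9 = 225
  Greenhouse3 to F1: 15 × 3 = 45
  Greenhouse3 to F2: 10 × 9 = 90
Total = 525 + 225 + 45 + 90 = 885.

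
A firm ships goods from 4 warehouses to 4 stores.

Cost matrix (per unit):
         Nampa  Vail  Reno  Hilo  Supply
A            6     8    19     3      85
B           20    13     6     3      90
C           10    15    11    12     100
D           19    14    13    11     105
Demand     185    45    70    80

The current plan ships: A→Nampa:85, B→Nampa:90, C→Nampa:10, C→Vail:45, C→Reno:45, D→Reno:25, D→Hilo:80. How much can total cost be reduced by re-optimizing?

Current plan cost = 85·6 + 90·20 + 10·10 + 45·15 + 45·11 + 25·13 + 80·11 = 4785.
Optimal plan:
  A→Nampa: 85 × 6 = 510
  B→Reno: 10 × 6 = 60
  B→Hilo: 80 × 3 = 240
  C→Nampa: 100 × 10 = 1000
  D→Vail: 45 × 14 = 630
  D→Reno: 60 × 13 = 780
Optimal cost = 3220.
Saving = 4785 − 3220 = 1565.

1565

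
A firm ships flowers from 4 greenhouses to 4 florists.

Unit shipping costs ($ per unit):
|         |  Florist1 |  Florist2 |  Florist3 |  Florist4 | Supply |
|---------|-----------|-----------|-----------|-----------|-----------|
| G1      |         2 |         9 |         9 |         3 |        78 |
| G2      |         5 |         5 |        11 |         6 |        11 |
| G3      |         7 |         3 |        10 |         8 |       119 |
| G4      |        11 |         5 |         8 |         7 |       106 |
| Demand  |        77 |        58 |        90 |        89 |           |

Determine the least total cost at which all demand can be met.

1717

An optimal shipping plan:
  G1->Florist1: 16 × $2 = $32
  G1->Florist4: 62 × $3 = $186
  G2->Florist4: 11 × $6 = $66
  G3->Florist1: 61 × $7 = $427
  G3->Florist2: 58 × $3 = $174
  G4->Florist3: 90 × $8 = $720
  G4->Florist4: 16 × $7 = $112
Total = 32 + 186 + 66 + 427 + 174 + 720 + 112 = $1717.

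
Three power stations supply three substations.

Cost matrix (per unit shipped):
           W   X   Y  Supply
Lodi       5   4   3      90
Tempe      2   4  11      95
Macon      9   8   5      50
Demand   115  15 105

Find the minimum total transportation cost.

An optimal shipping plan:
  Lodi–W: 20 × 5 = 100
  Lodi–X: 15 × 4 = 60
  Lodi–Y: 55 × 3 = 165
  Tempe–W: 95 × 2 = 190
  Macon–Y: 50 × 5 = 250
Total = 100 + 60 + 165 + 190 + 250 = 765.

765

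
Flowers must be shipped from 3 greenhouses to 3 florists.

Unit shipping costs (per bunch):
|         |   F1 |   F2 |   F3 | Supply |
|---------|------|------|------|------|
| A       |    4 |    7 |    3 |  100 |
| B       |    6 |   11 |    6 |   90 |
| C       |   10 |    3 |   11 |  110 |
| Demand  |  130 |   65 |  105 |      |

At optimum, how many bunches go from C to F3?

Optimal shipments:
  A–F3: 100 × 3 = 300
  B–F1: 85 × 6 = 510
  B–F3: 5 × 6 = 30
  C–F1: 45 × 10 = 450
  C–F2: 65 × 3 = 195
Total cost = 1485.
The route C→F3 is not used.

0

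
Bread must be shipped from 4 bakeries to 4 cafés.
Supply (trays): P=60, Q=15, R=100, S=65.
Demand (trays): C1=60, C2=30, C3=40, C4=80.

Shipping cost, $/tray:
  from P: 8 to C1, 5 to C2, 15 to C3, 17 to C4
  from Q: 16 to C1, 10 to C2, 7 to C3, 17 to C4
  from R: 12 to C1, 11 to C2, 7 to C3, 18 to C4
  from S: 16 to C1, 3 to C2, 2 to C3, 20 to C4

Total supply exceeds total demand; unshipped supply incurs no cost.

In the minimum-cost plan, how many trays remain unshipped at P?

Minimum-cost shipments:
  P to C1: 60 × $8 = $480
  Q to C4: 15 × $17 = $255
  R to C3: 5 × $7 = $35
  R to C4: 65 × $18 = $1170
  S to C2: 30 × $3 = $90
  S to C3: 35 × $2 = $70
Total cost = $2100.
P ships 60 of its 60, leaving 0.

0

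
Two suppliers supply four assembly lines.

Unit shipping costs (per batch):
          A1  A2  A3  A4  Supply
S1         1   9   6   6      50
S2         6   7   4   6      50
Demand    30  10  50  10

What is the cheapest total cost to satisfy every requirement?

Optimal allocation:
  S1–A1: 30 × 1 = 30
  S1–A2: 10 × 9 = 90
  S1–A4: 10 × 6 = 60
  S2–A3: 50 × 4 = 200
Total = 30 + 90 + 60 + 200 = 380.

380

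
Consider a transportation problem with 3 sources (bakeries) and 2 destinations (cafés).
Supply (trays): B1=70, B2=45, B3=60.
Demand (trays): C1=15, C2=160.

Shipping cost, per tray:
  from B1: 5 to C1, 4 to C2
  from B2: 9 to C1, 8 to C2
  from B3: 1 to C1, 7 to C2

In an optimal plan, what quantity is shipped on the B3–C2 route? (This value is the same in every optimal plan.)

45

The minimum-cost plan:
  B1->C2: 70 trays
  B2->C2: 45 trays
  B3->C1: 15 trays
  B3->C2: 45 trays
Total cost = 970.
So B3→C2 carries 45 trays.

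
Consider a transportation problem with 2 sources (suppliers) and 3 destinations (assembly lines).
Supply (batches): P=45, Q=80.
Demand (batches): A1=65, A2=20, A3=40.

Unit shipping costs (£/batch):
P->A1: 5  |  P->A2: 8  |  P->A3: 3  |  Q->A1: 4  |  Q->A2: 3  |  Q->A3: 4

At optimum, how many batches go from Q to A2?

20

Solving gives:
  P→A1: 5 × £5 = £25
  P→A3: 40 × £3 = £120
  Q→A1: 60 × £4 = £240
  Q→A2: 20 × £3 = £60
Total cost = £445.
So Q→A2 carries 20 batches.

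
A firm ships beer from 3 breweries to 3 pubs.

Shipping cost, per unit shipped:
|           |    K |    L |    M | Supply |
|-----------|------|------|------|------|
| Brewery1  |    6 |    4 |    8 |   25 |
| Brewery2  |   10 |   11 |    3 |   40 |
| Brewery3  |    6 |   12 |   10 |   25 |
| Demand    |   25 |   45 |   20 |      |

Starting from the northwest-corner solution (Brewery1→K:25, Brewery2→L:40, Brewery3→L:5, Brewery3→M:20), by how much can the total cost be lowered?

320

Current plan cost = 25·6 + 40·11 + 5·12 + 20·10 = 850.
Optimal plan:
  Brewery1 to L: 25 × 4 = 100
  Brewery2 to L: 20 × 11 = 220
  Brewery2 to M: 20 × 3 = 60
  Brewery3 to K: 25 × 6 = 150
Optimal cost = 530.
Saving = 850 − 530 = 320.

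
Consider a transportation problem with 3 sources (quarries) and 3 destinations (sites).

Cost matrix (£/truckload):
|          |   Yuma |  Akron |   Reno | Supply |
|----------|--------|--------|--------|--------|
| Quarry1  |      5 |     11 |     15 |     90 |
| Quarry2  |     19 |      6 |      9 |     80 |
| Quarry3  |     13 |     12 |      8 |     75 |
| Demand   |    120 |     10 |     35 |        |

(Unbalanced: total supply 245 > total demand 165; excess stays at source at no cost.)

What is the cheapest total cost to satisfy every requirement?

An optimal shipping plan:
  Quarry1–Yuma: 90 truckloads
  Quarry2–Akron: 10 truckloads
  Quarry3–Yuma: 30 truckloads
  Quarry3–Reno: 35 truckloads
Total cost = £1180.

1180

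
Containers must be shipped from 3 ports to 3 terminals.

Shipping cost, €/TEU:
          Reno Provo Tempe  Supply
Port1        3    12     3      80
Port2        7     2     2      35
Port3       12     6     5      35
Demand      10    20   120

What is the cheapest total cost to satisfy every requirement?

One minimum-cost allocation:
  Port1→Reno: 10 TEU
  Port1→Tempe: 70 TEU
  Port2→Provo: 20 TEU
  Port2→Tempe: 15 TEU
  Port3→Tempe: 35 TEU
Total cost = €485.

485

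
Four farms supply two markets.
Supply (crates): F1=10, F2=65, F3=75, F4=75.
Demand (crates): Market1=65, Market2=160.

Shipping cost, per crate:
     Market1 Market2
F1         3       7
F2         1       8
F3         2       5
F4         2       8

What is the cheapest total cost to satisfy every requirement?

A cheapest plan:
  F1->Market2: 10 × 7 = 70
  F2->Market1: 65 × 1 = 65
  F3->Market2: 75 × 5 = 375
  F4->Market2: 75 × 8 = 600
Total = 70 + 65 + 375 + 600 = 1110.

1110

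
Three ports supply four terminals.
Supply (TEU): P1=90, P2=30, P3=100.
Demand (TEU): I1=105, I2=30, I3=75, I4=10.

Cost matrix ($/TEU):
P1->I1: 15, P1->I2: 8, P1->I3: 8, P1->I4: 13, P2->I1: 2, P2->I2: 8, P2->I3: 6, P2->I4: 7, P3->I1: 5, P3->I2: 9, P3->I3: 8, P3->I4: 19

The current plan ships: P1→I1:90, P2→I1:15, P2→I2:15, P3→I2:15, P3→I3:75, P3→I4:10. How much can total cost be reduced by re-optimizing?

Current plan cost = 90·15 + 15·2 + 15·8 + 15·9 + 75·8 + 10·19 = $2425.
Optimal plan:
  P1→I2: 30 × $8 = $240
  P1→I3: 60 × $8 = $480
  P2→I1: 20 × $2 = $40
  P2→I4: 10 × $7 = $70
  P3→I1: 85 × $5 = $425
  P3→I3: 15 × $8 = $120
Optimal cost = $1375.
Saving = 2425 − 1375 = $1050.

1050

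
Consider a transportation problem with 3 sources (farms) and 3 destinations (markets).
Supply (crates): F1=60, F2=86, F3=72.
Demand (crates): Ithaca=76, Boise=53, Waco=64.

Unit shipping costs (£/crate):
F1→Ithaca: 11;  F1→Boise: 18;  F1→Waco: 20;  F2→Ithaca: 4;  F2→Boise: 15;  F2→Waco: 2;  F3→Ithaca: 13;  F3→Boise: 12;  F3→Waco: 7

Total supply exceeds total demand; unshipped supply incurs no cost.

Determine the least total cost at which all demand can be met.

1408

An optimal shipping plan:
  F1–Ithaca: 35 crates
  F2–Ithaca: 41 crates
  F2–Waco: 45 crates
  F3–Boise: 53 crates
  F3–Waco: 19 crates
Total cost = £1408.
(Supply check: F1 ships 35; F2 ships 86; F3 ships 72.)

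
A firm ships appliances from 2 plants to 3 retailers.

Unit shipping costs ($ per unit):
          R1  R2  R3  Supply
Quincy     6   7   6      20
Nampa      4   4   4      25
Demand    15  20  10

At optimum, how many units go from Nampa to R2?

Optimal shipments:
  Quincy–R1: 15 × $6 = $90
  Quincy–R3: 5 × $6 = $30
  Nampa–R2: 20 × $4 = $80
  Nampa–R3: 5 × $4 = $20
Total cost = $220.
So Nampa→R2 carries 20 units.

20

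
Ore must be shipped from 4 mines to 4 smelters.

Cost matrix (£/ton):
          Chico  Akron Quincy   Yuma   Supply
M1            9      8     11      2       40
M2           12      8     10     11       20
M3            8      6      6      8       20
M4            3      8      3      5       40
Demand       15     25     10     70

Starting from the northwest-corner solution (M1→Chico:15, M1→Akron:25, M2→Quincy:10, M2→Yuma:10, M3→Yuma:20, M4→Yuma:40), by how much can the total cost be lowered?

365

Current plan cost = 15·9 + 25·8 + 10·10 + 10·11 + 20·8 + 40·5 = £905.
Optimal plan:
  M1–Yuma: 40 × £2 = £80
  M2–Akron: 20 × £8 = £160
  M3–Akron: 5 × £6 = £30
  M3–Quincy: 10 × £6 = £60
  M3–Yuma: 5 × £8 = £40
  M4–Chico: 15 × £3 = £45
  M4–Yuma: 25 × £5 = £125
Optimal cost = £540.
Saving = 905 − 540 = £365.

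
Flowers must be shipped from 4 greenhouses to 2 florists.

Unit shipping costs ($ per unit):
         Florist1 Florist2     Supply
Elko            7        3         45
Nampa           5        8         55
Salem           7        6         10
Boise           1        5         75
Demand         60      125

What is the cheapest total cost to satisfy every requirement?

An optimal shipping plan:
  Elko–Florist2: 45 × $3 = $135
  Nampa–Florist2: 55 × $8 = $440
  Salem–Florist2: 10 × $6 = $60
  Boise–Florist1: 60 × $1 = $60
  Boise–Florist2: 15 × $5 = $75
Total = 135 + 440 + 60 + 60 + 75 = $770.
(Supply check: Elko ships 45; Nampa ships 55; Salem ships 10; Boise ships 75.)

770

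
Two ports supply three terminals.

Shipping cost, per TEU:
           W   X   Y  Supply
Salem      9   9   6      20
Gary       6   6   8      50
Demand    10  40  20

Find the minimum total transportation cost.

Optimal allocation:
  Salem–Y: 20 TEU
  Gary–W: 10 TEU
  Gary–X: 40 TEU
Total cost = 420.

420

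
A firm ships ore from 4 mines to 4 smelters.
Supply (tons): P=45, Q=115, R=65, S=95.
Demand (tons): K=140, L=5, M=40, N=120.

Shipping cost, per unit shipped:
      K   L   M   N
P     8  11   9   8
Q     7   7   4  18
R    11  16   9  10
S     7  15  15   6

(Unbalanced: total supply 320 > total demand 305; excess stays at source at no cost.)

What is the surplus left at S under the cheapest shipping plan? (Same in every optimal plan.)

0

An optimal plan:
  P to K: 45 × 8 = 360
  Q to K: 70 × 7 = 490
  Q to L: 5 × 7 = 35
  Q to M: 40 × 4 = 160
  R to N: 50 × 10 = 500
  S to K: 25 × 7 = 175
  S to N: 70 × 6 = 420
Total cost = 2140.
S ships 95 of its 95, leaving 0.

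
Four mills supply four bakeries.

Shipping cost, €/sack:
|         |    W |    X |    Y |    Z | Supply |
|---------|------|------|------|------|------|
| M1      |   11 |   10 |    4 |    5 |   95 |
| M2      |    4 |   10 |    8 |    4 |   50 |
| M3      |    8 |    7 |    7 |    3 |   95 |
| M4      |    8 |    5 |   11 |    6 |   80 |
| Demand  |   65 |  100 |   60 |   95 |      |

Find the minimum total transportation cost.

1455

An optimal shipping plan:
  M1 to Y: 60 × €4 = €240
  M1 to Z: 35 × €5 = €175
  M2 to W: 50 × €4 = €200
  M3 to W: 15 × €8 = €120
  M3 to X: 20 × €7 = €140
  M3 to Z: 60 × €3 = €180
  M4 to X: 80 × €5 = €400
Total = 240 + 175 + 200 + 120 + 140 + 180 + 400 = €1455.
(Supply check: M1 ships 95; M2 ships 50; M3 ships 95; M4 ships 80.)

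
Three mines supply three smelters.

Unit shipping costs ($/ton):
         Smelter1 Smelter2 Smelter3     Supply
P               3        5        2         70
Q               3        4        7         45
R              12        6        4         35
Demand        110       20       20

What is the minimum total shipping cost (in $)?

520

Optimal allocation:
  P→Smelter1: 65 × $3 = $195
  P→Smelter3: 5 × $2 = $10
  Q→Smelter1: 45 × $3 = $135
  R→Smelter2: 20 × $6 = $120
  R→Smelter3: 15 × $4 = $60
Total = 195 + 10 + 135 + 120 + 60 = $520.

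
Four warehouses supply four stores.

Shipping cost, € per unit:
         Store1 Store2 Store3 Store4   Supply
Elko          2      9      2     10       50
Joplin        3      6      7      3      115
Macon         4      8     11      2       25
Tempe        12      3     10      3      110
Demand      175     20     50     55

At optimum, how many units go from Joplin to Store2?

Optimal shipments:
  Elko–Store1: 35 × €2 = €70
  Elko–Store3: 15 × €2 = €30
  Joplin–Store1: 115 × €3 = €345
  Macon–Store1: 25 × €4 = €100
  Tempe–Store2: 20 × €3 = €60
  Tempe–Store3: 35 × €10 = €350
  Tempe–Store4: 55 × €3 = €165
Total cost = €1120.
The route Joplin→Store2 is not used.

0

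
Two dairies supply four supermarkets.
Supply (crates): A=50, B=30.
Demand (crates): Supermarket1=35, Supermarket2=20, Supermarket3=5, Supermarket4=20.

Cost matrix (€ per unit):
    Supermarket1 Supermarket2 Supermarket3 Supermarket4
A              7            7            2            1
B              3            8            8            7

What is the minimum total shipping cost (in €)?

A cheapest plan:
  A->Supermarket1: 5 × €7 = €35
  A->Supermarket2: 20 × €7 = €140
  A->Supermarket3: 5 × €2 = €10
  A->Supermarket4: 20 × €1 = €20
  B->Supermarket1: 30 × €3 = €90
Total = 35 + 140 + 10 + 20 + 90 = €295.

295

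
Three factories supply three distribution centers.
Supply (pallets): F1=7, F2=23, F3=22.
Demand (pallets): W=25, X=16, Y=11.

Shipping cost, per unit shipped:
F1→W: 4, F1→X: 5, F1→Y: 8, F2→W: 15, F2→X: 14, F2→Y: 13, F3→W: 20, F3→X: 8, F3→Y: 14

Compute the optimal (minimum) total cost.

575

An optimal shipping plan:
  F1–W: 7 × 4 = 28
  F2–W: 18 × 15 = 270
  F2–Y: 5 × 13 = 65
  F3–X: 16 × 8 = 128
  F3–Y: 6 × 14 = 84
Total = 28 + 270 + 65 + 128 + 84 = 575.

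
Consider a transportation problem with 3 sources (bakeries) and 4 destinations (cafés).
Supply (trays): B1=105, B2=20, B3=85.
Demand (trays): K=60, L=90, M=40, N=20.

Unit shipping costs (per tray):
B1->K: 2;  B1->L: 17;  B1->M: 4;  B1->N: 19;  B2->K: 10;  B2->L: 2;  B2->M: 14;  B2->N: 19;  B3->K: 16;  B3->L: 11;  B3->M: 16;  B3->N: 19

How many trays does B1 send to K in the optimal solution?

60

Optimal shipments:
  B1–K: 60 × 2 = 120
  B1–M: 40 × 4 = 160
  B1–N: 5 × 19 = 95
  B2–L: 20 × 2 = 40
  B3–L: 70 × 11 = 770
  B3–N: 15 × 19 = 285
Total cost = 1470.
So B1→K carries 60 trays.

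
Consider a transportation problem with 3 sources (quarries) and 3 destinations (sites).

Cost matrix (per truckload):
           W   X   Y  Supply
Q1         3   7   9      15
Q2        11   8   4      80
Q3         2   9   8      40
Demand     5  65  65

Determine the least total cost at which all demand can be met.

810

One minimum-cost allocation:
  Q1->X: 15 × 7 = 105
  Q2->X: 15 × 8 = 120
  Q2->Y: 65 × 4 = 260
  Q3->W: 5 × 2 = 10
  Q3->X: 35 × 9 = 315
Total = 105 + 120 + 260 + 10 + 315 = 810.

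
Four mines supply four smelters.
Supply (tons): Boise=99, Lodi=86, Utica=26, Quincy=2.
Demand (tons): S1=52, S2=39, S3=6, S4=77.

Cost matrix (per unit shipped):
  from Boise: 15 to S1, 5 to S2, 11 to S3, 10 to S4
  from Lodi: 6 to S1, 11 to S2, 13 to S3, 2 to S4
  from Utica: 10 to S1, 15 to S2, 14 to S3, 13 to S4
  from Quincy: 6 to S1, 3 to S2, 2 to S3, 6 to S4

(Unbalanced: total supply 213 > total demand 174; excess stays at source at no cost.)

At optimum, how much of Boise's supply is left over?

Minimum-cost shipments:
  Boise→S2: 39 × 5 = 195
  Boise→S3: 4 × 11 = 44
  Boise→S4: 17 × 10 = 170
  Lodi→S1: 26 × 6 = 156
  Lodi→S4: 60 × 2 = 120
  Utica→S1: 26 × 10 = 260
  Quincy→S3: 2 × 2 = 4
Total cost = 949.
Boise ships 60 of its 99, leaving 39.

39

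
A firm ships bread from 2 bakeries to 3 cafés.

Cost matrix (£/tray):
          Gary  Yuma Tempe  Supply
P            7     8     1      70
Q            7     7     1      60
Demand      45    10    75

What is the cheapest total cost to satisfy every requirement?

A cheapest plan:
  P to Gary: 45 × £7 = £315
  P to Tempe: 25 × £1 = £25
  Q to Yuma: 10 × £7 = £70
  Q to Tempe: 50 × £1 = £50
Total = 315 + 25 + 70 + 50 = £460.
(Supply check: P ships 70; Q ships 60.)

460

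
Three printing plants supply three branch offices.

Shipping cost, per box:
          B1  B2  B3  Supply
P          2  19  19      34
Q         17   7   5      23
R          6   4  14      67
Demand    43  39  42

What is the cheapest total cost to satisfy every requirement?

659

One minimum-cost allocation:
  P–B1: 34 × 2 = 68
  Q–B3: 23 × 5 = 115
  R–B1: 9 × 6 = 54
  R–B2: 39 × 4 = 156
  R–B3: 19 × 14 = 266
Total = 68 + 115 + 54 + 156 + 266 = 659.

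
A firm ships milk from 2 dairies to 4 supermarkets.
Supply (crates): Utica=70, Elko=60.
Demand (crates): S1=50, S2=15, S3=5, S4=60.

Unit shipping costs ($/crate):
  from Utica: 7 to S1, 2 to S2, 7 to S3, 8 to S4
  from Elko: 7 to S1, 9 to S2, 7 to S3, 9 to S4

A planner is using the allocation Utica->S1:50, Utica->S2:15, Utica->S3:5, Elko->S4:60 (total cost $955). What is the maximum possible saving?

55

Current plan cost = 50·7 + 15·2 + 5·7 + 60·9 = $955.
Optimal plan:
  Utica->S2: 15 × $2 = $30
  Utica->S4: 55 × $8 = $440
  Elko->S1: 50 × $7 = $350
  Elko->S3: 5 × $7 = $35
  Elko->S4: 5 × $9 = $45
Optimal cost = $900.
Saving = 955 − 900 = $55.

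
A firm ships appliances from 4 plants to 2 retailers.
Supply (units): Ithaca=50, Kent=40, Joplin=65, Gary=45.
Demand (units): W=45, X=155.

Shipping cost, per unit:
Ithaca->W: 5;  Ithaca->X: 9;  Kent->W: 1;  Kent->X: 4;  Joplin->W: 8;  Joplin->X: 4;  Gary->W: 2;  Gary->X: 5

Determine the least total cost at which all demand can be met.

915

Optimal allocation:
  Ithaca→W: 45 × 5 = 225
  Ithaca→X: 5 × 9 = 45
  Kent→X: 40 × 4 = 160
  Joplin→X: 65 × 4 = 260
  Gary→X: 45 × 5 = 225
Total = 225 + 45 + 160 + 260 + 225 = 915.
(Supply check: Ithaca ships 50; Kent ships 40; Joplin ships 65; Gary ships 45.)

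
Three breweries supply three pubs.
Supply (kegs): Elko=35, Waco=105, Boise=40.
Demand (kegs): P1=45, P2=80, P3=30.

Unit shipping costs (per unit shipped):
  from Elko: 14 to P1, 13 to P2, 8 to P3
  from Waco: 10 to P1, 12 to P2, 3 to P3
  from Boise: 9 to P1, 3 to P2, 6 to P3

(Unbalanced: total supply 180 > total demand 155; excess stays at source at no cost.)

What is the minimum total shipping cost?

1150

One minimum-cost allocation:
  Elko→P2: 10 × 13 = 130
  Waco→P1: 45 × 10 = 450
  Waco→P2: 30 × 12 = 360
  Waco→P3: 30 × 3 = 90
  Boise→P2: 40 × 3 = 120
Total = 130 + 450 + 360 + 90 + 120 = 1150.
(Supply check: Elko ships 10; Waco ships 105; Boise ships 40.)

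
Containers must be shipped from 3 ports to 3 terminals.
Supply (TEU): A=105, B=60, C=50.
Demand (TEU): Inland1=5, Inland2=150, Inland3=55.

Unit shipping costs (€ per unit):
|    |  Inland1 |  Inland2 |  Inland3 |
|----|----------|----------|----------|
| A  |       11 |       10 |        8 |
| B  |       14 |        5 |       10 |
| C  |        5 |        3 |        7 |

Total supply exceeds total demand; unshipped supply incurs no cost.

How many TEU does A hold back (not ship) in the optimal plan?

5

Minimum-cost shipments:
  A–Inland1: 5 × €11 = €55
  A–Inland2: 40 × €10 = €400
  A–Inland3: 55 × €8 = €440
  B–Inland2: 60 × €5 = €300
  C–Inland2: 50 × €3 = €150
Total cost = €1345.
A ships 100 of its 105, leaving 5.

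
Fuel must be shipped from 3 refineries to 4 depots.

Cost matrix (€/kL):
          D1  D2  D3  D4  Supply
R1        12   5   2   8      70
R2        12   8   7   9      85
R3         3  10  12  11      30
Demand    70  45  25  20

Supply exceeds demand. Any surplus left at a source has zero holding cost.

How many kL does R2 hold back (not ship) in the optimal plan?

An optimal plan:
  R1→D2: 45 × €5 = €225
  R1→D3: 25 × €2 = €50
  R2→D1: 40 × €12 = €480
  R2→D4: 20 × €9 = €180
  R3→D1: 30 × €3 = €90
Total cost = €1025.
R2 ships 60 of its 85, leaving 25.

25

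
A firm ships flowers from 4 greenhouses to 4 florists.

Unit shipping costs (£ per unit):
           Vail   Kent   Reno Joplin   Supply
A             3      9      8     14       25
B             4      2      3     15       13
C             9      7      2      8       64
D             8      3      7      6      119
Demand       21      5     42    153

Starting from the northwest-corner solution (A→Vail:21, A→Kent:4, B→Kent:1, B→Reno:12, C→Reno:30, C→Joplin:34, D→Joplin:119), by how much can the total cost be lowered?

8

Current plan cost = 21·3 + 4·9 + 1·2 + 12·3 + 30·2 + 34·8 + 119·6 = £1183.
Optimal plan:
  A→Vail: 21 bunches
  A→Joplin: 4 bunches
  B→Kent: 5 bunches
  B→Reno: 8 bunches
  C→Reno: 34 bunches
  C→Joplin: 30 bunches
  D→Joplin: 119 bunches
Optimal cost = £1175.
Saving = 1183 − 1175 = £8.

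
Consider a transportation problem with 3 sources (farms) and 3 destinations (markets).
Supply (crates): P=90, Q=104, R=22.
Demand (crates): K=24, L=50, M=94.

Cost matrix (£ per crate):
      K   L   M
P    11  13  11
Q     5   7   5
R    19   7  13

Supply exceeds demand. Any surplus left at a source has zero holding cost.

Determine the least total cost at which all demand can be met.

Optimal allocation:
  P->L: 28 × £13 = £364
  P->M: 14 × £11 = £154
  Q->K: 24 × £5 = £120
  Q->M: 80 × £5 = £400
  R->L: 22 × £7 = £154
Total = 364 + 154 + 120 + 400 + 154 = £1192.

1192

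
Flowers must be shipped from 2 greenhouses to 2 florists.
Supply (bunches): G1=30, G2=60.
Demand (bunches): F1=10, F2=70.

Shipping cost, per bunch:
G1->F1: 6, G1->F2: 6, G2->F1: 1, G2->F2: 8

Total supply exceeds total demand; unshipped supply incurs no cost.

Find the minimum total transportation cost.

One minimum-cost allocation:
  G1 to F2: 30 bunches
  G2 to F1: 10 bunches
  G2 to F2: 40 bunches
Total cost = 510.
(Supply check: G1 ships 30; G2 ships 50.)

510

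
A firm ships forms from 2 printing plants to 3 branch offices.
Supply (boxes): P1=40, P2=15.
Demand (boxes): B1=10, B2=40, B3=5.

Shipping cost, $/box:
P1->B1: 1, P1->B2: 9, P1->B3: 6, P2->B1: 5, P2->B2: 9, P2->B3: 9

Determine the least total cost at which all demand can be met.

A cheapest plan:
  P1->B1: 10 × $1 = $10
  P1->B2: 25 × $9 = $225
  P1->B3: 5 × $6 = $30
  P2->B2: 15 × $9 = $135
Total = 10 + 225 + 30 + 135 = $400.

400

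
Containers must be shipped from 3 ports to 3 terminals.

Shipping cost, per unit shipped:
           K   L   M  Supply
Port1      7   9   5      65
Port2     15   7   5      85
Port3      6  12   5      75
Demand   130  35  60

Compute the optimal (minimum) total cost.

One minimum-cost allocation:
  Port1 to K: 55 × 7 = 385
  Port1 to M: 10 × 5 = 50
  Port2 to L: 35 × 7 = 245
  Port2 to M: 50 × 5 = 250
  Port3 to K: 75 × 6 = 450
Total = 385 + 50 + 245 + 250 + 450 = 1380.

1380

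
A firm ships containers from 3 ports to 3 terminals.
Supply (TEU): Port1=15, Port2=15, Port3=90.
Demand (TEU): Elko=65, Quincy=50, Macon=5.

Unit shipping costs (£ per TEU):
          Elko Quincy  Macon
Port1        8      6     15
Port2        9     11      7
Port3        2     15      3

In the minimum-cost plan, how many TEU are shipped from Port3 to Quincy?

20

The minimum-cost plan:
  Port1->Quincy: 15 × £6 = £90
  Port2->Quincy: 15 × £11 = £165
  Port3->Elko: 65 × £2 = £130
  Port3->Quincy: 20 × £15 = £300
  Port3->Macon: 5 × £3 = £15
Total cost = £700.
So Port3→Quincy carries 20 TEU.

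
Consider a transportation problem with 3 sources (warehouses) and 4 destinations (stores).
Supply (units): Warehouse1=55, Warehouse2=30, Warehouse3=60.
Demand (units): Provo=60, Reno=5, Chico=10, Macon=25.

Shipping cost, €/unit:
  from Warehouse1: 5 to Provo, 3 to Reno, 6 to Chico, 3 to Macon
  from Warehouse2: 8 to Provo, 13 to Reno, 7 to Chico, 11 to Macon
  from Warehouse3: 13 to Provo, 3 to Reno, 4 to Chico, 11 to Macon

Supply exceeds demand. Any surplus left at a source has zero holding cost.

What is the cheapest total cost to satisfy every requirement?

An optimal shipping plan:
  Warehouse1–Provo: 30 units
  Warehouse1–Macon: 25 units
  Warehouse2–Provo: 30 units
  Warehouse3–Reno: 5 units
  Warehouse3–Chico: 10 units
Total cost = €520.
(Supply check: Warehouse1 ships 55; Warehouse2 ships 30; Warehouse3 ships 15.)

520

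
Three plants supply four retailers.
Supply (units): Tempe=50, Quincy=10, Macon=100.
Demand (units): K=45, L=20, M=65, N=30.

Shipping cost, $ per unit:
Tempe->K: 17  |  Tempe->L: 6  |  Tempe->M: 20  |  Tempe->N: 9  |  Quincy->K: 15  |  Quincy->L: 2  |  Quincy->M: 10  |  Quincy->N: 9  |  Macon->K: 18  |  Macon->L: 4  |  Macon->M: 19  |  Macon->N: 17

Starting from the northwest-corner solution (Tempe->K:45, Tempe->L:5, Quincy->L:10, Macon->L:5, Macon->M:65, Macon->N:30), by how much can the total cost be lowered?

295

Current plan cost = 45·17 + 5·6 + 10·2 + 5·4 + 65·19 + 30·17 = $2580.
Optimal plan:
  Tempe->K: 20 × $17 = $340
  Tempe->N: 30 × $9 = $270
  Quincy->M: 10 × $10 = $100
  Macon->K: 25 × $18 = $450
  Macon->L: 20 × $4 = $80
  Macon->M: 55 × $19 = $1045
Optimal cost = $2285.
Saving = 2580 − 2285 = $295.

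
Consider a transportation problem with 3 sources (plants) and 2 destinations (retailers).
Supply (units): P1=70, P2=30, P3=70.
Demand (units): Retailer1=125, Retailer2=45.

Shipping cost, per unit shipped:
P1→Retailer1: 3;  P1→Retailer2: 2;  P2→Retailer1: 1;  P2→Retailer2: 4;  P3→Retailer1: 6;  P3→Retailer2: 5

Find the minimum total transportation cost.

615

A cheapest plan:
  P1–Retailer1: 25 × 3 = 75
  P1–Retailer2: 45 × 2 = 90
  P2–Retailer1: 30 × 1 = 30
  P3–Retailer1: 70 × 6 = 420
Total = 75 + 90 + 30 + 420 = 615.
(Supply check: P1 ships 70; P2 ships 30; P3 ships 70.)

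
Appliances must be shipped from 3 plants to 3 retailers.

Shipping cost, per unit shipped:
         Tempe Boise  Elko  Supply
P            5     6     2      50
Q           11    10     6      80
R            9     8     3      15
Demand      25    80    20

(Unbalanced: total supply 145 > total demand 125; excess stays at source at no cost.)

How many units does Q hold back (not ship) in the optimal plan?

Minimum-cost shipments:
  P→Tempe: 25 × 5 = 125
  P→Boise: 25 × 6 = 150
  Q→Boise: 55 × 10 = 550
  Q→Elko: 5 × 6 = 30
  R→Elko: 15 × 3 = 45
Total cost = 900.
Q ships 60 of its 80, leaving 20.

20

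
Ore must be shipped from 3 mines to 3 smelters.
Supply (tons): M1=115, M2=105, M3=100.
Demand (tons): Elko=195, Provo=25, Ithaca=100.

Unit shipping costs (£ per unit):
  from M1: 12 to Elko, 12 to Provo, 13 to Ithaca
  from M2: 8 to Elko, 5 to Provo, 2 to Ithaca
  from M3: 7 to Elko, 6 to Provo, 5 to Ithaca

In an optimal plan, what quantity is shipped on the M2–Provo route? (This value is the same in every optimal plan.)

5

Solving gives:
  M1–Elko: 115 × £12 = £1380
  M2–Provo: 5 × £5 = £25
  M2–Ithaca: 100 × £2 = £200
  M3–Elko: 80 × £7 = £560
  M3–Provo: 20 × £6 = £120
Total cost = £2285.
So M2→Provo carries 5 tons.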